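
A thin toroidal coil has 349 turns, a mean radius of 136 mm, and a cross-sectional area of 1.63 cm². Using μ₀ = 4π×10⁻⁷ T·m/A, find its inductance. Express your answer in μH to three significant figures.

L ≈ 29.2 μH

For a thin toroid, L = μ₀N²A/(2πR).
L = (4π×10⁻⁷)(349)²(1.630×10^-4) / (2π×0.136 m) = 2.920×10^-5 H.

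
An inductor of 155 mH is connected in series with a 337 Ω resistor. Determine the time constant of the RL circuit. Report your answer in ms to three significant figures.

τ = L/R = (0.155 H)/(337 Ω) = 4.599×10^-4 s.

τ ≈ 0.460 ms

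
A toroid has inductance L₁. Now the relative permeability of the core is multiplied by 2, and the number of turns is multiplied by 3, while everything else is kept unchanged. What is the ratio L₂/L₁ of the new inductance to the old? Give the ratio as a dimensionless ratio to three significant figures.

L₂/L₁ = 18.0

For a toroid, L ∝ μᵣN²A/R.
L₂/L₁ = (2) × (3)^2 = 18.0.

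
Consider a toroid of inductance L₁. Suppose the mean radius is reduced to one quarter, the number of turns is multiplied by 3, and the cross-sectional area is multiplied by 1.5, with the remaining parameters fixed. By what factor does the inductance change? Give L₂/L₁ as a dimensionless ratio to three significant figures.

L₂/L₁ = 54.0

For a toroid, L ∝ μᵣN²A/R.
L₂/L₁ = (0.25)^-1 × (3)^2 × (1.5) = 54.0.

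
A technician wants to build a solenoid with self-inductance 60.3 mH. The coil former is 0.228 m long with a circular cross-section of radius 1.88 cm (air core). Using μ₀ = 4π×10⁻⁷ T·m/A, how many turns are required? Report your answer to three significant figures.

A = πr² = π(1.880×10^-2 m)² = 1.110×10^-3 m².
From L = μ₀N²A/ℓ, N = √(Lℓ / (μ₀A)).
N = √[(6.030×10^-2)(0.228) / ((4π×10⁻⁷)×1.110×10^-3)] = √(9.853×10^6) ≈ 3139.0.

N ≈ 3140 turns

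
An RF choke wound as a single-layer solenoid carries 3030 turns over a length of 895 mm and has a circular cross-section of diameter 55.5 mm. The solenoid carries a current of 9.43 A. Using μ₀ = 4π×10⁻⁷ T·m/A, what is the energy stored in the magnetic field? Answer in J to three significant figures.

U ≈ 1.39 J

A = π(d/2)² = π(2.775×10^-2 m)² = 2.419×10^-3 m².
L = μ₀N²A/ℓ = (4π×10⁻⁷)(3030)²(2.419×10^-3)/(0.895) = 3.119×10^-2 H.
U = ½LI² = ½(3.119×10^-2)(9.43)² = 1.387 J.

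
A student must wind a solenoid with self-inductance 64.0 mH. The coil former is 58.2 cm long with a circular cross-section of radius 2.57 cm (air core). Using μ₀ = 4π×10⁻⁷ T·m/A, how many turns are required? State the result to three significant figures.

A = πr² = π(2.570×10^-2 m)² = 2.07499×10^-3 m².
From L = μ₀N²A/ℓ, N = √(Lℓ / (μ₀A)).
N = √[(6.400×10^-2)(0.582) / ((4π×10⁻⁷)×2.07499×10^-3)] = √(1.428×10^7) ≈ 3779.5.

N ≈ 3780 turns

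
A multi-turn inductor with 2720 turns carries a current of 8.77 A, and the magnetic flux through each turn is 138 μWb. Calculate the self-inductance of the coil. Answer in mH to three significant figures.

L ≈ 42.8 mH

Self-inductance is defined by L = NΦ_B/I (flux linkage over current).
L = (2720)(1.380×10^-4 Wb)/(8.77 A) = 4.280×10^-2 H.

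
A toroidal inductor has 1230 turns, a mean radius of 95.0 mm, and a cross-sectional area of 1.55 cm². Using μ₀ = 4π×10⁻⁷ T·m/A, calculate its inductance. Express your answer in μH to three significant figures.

L ≈ 494 μH

For a thin toroid, L = μ₀N²A/(2πR).
L = (4π×10⁻⁷)(1230)²(1.550×10^-4) / (2π×9.500×10^-2 m) = 4.937×10^-4 H.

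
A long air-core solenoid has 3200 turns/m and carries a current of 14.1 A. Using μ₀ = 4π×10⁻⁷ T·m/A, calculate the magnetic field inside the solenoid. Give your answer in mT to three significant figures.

B ≈ 56.7 mT

Inside a long solenoid, B = μ₀nI.
B = (4π×10⁻⁷)(3.200×10^3 m⁻¹)(14.1 A) = 5.670×10^-2 T.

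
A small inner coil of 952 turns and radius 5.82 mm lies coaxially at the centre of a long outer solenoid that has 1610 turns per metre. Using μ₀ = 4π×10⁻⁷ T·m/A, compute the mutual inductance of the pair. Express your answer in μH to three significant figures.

The outer solenoid produces a uniform field B₁ = μ₀n₁I₁ across the inner coil,
so the flux linkage is N₂Φ = N₂B₁A₂ = μ₀n₁N₂A₂·I₁, giving M = μ₀n₁N₂A₂.
A₂ = πr² = π(5.820×10^-3 m)² = 1.064×10^-4 m².
M = (4π×10⁻⁷)(1610)(952)(1.064×10^-4) = 2.050×10^-4 H.

M ≈ 205 μH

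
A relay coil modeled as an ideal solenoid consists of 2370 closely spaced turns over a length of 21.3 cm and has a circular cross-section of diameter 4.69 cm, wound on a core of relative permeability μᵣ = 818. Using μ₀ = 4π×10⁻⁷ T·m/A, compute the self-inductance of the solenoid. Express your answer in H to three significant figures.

A = π(d/2)² = π(2.345×10^-2 m)² = 1.728×10^-3 m².
For a long solenoid, L = μ₀μᵣN²A/ℓ.
L = (4π×10⁻⁷)(818)(2370)²(1.728×10^-3)/(0.213 m) = 46.83 H.

L ≈ 46.8 H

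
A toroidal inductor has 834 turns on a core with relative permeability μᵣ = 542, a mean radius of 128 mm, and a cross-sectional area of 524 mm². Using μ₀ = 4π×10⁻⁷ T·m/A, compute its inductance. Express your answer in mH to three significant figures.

For a thin toroid, L = μ₀μᵣN²A/(2πR).
L = (4π×10⁻⁷)(542)(834)²(5.240×10^-4) / (2π×0.128 m) = 0.3087 H.

L ≈ 309 mH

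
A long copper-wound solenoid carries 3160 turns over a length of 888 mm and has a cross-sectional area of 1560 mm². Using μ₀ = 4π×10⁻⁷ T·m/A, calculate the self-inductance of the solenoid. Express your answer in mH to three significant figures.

A = 1560 mm² = 1.560×10^-3 m².
For a long solenoid, L = μ₀N²A/ℓ.
L = (4π×10⁻⁷)(3160)²(1.560×10^-3)/(0.888 m) = 2.204×10^-2 H.

L ≈ 22.0 mH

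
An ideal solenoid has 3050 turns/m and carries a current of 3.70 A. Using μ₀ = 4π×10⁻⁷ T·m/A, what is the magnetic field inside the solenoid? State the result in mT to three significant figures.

Inside a long solenoid, B = μ₀nI.
B = (4π×10⁻⁷)(3.050×10^3 m⁻¹)(3.70 A) = 1.418×10^-2 T.

B ≈ 14.2 mT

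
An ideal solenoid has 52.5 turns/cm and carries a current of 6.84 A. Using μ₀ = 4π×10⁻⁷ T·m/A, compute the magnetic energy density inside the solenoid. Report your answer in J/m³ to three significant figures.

B = μ₀nI = (4π×10⁻⁷)(5.250×10^3)(6.84) = 4.513×10^-2 T.
u = B²/(2μ₀) = (4.513×10^-2)²/(2×4π×10⁻⁷) = 810.2 J/m³.

u ≈ 810 J/m³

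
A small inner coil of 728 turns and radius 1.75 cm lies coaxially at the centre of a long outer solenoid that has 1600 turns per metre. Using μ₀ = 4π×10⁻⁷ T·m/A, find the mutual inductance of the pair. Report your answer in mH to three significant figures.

The outer solenoid produces a uniform field B₁ = μ₀n₁I₁ across the inner coil,
so the flux linkage is N₂Φ = N₂B₁A₂ = μ₀n₁N₂A₂·I₁, giving M = μ₀n₁N₂A₂.
A₂ = πr² = π(1.750×10^-2 m)² = 9.621×10^-4 m².
M = (4π×10⁻⁷)(1600)(728)(9.621×10^-4) = 1.408×10^-3 H.

M ≈ 1.41 mH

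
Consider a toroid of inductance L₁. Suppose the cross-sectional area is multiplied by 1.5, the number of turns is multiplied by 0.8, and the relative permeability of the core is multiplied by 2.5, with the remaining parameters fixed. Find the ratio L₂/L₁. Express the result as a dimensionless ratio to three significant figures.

For a toroid, L ∝ μᵣN²A/R.
L₂/L₁ = (1.5) × (0.8)^2 × (2.5) = 2.40.

L₂/L₁ = 2.40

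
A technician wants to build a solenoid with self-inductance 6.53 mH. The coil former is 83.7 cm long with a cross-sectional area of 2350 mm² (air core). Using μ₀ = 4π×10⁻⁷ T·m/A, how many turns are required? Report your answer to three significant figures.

N ≈ 1360 turns

A = 2350 mm² = 2.350×10^-3 m².
From L = μ₀N²A/ℓ, N = √(Lℓ / (μ₀A)).
N = √[(6.530×10^-3)(0.837) / ((4π×10⁻⁷)×2.350×10^-3)] = √(1.851×10^6) ≈ 1360.4.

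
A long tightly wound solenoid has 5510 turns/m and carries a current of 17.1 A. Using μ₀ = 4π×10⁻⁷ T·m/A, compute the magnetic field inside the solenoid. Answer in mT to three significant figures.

B ≈ 118 mT

Inside a long solenoid, B = μ₀nI.
B = (4π×10⁻⁷)(5.510×10^3 m⁻¹)(17.1 A) = 0.1184 T.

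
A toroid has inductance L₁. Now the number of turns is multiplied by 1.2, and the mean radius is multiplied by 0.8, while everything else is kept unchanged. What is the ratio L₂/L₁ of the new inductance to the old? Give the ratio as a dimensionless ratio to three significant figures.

L₂/L₁ = 1.80

For a toroid, L ∝ μᵣN²A/R.
L₂/L₁ = (1.2)^2 × (0.8)^-1 = 1.80.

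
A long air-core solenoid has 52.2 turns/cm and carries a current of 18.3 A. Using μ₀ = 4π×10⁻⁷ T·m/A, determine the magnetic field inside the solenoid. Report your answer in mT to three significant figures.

B ≈ 120 mT

Inside a long solenoid, B = μ₀nI.
B = (4π×10⁻⁷)(5.220×10^3 m⁻¹)(18.3 A) = 0.12 T.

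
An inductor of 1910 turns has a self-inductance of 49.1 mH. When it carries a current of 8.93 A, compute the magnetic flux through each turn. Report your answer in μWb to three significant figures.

From L = NΦ_B/I, the flux per turn is Φ_B = LI/N.
Φ_B = (4.910×10^-2 H)(8.93 A)/1910 = 2.296×10^-4 Wb.

Φ_B ≈ 230 μWb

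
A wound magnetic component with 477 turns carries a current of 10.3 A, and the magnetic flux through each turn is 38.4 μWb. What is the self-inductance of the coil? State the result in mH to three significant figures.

L ≈ 1.78 mH

Self-inductance is defined by L = NΦ_B/I (flux linkage over current).
L = (477)(3.840×10^-5 Wb)/(10.3 A) = 1.778×10^-3 H.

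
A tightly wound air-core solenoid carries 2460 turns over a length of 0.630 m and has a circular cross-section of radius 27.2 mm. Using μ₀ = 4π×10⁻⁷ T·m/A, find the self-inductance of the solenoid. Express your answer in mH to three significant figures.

L ≈ 28.1 mH

A = πr² = π(2.720×10^-2 m)² = 2.324×10^-3 m².
For a long solenoid, L = μ₀N²A/ℓ.
L = (4π×10⁻⁷)(2460)²(2.324×10^-3)/(0.63 m) = 2.806×10^-2 H.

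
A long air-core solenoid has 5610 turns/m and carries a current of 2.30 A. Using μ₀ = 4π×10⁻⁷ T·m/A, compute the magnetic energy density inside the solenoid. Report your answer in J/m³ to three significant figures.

B = μ₀nI = (4π×10⁻⁷)(5.610×10^3)(2.30) = 1.621×10^-2 T.
u = B²/(2μ₀) = (1.621×10^-2)²/(2×4π×10⁻⁷) = 104.6 J/m³.

u ≈ 105 J/m³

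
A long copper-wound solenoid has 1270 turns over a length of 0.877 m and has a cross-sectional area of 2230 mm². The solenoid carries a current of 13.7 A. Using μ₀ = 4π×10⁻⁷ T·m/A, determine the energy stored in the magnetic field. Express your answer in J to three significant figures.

U ≈ 0.484 J

A = 2230 mm² = 2.230×10^-3 m².
L = μ₀N²A/ℓ = (4π×10⁻⁷)(1270)²(2.230×10^-3)/(0.877) = 5.154×10^-3 H.
U = ½LI² = ½(5.154×10^-3)(13.7)² = 0.4837 J.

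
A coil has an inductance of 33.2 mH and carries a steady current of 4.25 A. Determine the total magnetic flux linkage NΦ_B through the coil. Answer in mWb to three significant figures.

From L = NΦ_B/I, the flux linkage is NΦ_B = LI.
NΦ_B = (3.320×10^-2 H)(4.25 A) = 0.1411 Wb.

NΦ_B ≈ 141 mWb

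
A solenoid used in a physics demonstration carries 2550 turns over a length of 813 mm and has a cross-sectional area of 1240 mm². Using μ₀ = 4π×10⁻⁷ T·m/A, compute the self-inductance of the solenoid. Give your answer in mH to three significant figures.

L ≈ 12.5 mH

A = 1240 mm² = 1.240×10^-3 m².
For a long solenoid, L = μ₀N²A/ℓ.
L = (4π×10⁻⁷)(2550)²(1.240×10^-3)/(0.813 m) = 1.246×10^-2 H.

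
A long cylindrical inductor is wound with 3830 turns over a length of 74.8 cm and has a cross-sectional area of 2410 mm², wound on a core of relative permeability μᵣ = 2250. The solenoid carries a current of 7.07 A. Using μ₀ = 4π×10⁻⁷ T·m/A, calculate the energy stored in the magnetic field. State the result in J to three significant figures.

U ≈ 3340 J

A = 2410 mm² = 2.410×10^-3 m².
L = μ₀μᵣN²A/ℓ = (4π×10⁻⁷)(2250)(3830)²(2.410×10^-3)/(0.748) = 133.6 H.
U = ½LI² = ½(133.6)(7.07)² = 3.340×10^3 J.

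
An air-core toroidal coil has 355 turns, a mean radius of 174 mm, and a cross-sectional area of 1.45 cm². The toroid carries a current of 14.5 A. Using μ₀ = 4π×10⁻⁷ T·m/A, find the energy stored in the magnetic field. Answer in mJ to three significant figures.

L = μ₀N²A/(2πR) = (4π×10⁻⁷)(355)²(1.450×10^-4)/(2π×0.174) = 2.100×10^-5 H.
U = ½LI² = ½(2.100×10^-5)(14.5)² = 2.208×10^-3 J.

U ≈ 2.21 mJ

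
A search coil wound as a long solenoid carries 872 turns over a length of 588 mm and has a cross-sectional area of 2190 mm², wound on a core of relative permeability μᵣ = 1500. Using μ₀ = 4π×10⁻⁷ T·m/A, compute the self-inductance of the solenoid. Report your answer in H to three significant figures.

L ≈ 5.34 H

A = 2190 mm² = 2.190×10^-3 m².
For a long solenoid, L = μ₀μᵣN²A/ℓ.
L = (4π×10⁻⁷)(1500)(872)²(2.190×10^-3)/(0.588 m) = 5.338 H.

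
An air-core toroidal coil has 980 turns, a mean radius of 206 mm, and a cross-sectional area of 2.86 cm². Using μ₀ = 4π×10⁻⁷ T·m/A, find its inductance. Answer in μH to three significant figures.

For a thin toroid, L = μ₀N²A/(2πR).
L = (4π×10⁻⁷)(980)²(2.860×10^-4) / (2π×0.206 m) = 2.667×10^-4 H.

L ≈ 267 μH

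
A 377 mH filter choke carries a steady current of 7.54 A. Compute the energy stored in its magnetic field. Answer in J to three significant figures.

Stored magnetic energy: U = ½LI².
U = ½(0.377 H)(7.54 A)² = 10.72 J.

U ≈ 10.7 J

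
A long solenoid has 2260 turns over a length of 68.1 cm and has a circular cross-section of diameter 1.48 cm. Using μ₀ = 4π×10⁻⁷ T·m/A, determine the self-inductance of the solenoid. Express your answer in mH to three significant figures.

L ≈ 1.62 mH

A = π(d/2)² = π(7.400×10^-3 m)² = 1.720×10^-4 m².
For a long solenoid, L = μ₀N²A/ℓ.
L = (4π×10⁻⁷)(2260)²(1.720×10^-4)/(0.681 m) = 1.621×10^-3 H.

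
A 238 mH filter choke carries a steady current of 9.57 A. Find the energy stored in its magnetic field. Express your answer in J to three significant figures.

Stored magnetic energy: U = ½LI².
U = ½(0.238 H)(9.57 A)² = 10.9 J.

U ≈ 10.9 J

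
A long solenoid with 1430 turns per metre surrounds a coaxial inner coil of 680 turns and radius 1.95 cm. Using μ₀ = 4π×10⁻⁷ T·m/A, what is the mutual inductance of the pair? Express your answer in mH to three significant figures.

M ≈ 1.46 mH

The outer solenoid produces a uniform field B₁ = μ₀n₁I₁ across the inner coil,
so the flux linkage is N₂Φ = N₂B₁A₂ = μ₀n₁N₂A₂·I₁, giving M = μ₀n₁N₂A₂.
A₂ = πr² = π(1.950×10^-2 m)² = 1.1946×10^-3 m².
M = (4π×10⁻⁷)(1430)(680)(1.1946×10^-3) = 1.460×10^-3 H.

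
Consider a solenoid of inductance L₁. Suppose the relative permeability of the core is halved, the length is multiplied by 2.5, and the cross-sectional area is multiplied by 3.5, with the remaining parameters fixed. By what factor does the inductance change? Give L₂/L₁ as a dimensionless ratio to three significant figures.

L₂/L₁ = 0.700

For a solenoid, L ∝ μᵣN²A/ℓ.
L₂/L₁ = (0.5) × (2.5)^-1 × (3.5) = 0.700.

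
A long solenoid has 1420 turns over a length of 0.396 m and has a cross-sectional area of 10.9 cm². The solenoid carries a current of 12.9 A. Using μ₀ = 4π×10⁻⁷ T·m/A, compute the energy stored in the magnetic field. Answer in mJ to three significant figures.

U ≈ 580 mJ

A = 10.9 cm² = 1.090×10^-3 m².
L = μ₀N²A/ℓ = (4π×10⁻⁷)(1420)²(1.090×10^-3)/(0.396) = 6.9746×10^-3 H.
U = ½LI² = ½(6.9746×10^-3)(12.9)² = 0.5803 J.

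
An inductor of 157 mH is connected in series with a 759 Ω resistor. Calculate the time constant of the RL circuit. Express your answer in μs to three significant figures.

τ ≈ 207 μs

τ = L/R = (0.157 H)/(759 Ω) = 2.069×10^-4 s.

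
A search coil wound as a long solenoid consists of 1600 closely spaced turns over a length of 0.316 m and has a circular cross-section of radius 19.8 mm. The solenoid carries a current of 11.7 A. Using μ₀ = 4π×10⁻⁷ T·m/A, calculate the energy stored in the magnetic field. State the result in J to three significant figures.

A = πr² = π(1.980×10^-2 m)² = 1.232×10^-3 m².
L = μ₀N²A/ℓ = (4π×10⁻⁷)(1600)²(1.232×10^-3)/(0.316) = 1.254×10^-2 H.
U = ½LI² = ½(1.254×10^-2)(11.7)² = 0.8582 J.

U ≈ 0.858 J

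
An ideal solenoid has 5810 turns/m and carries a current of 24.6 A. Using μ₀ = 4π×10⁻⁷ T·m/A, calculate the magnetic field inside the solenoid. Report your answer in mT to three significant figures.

Inside a long solenoid, B = μ₀nI.
B = (4π×10⁻⁷)(5.810×10^3 m⁻¹)(24.6 A) = 0.1796 T.

B ≈ 180 mT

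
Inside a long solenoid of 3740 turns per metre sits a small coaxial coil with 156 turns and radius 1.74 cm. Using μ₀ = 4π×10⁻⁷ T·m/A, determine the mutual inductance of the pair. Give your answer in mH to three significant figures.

The outer solenoid produces a uniform field B₁ = μ₀n₁I₁ across the inner coil,
so the flux linkage is N₂Φ = N₂B₁A₂ = μ₀n₁N₂A₂·I₁, giving M = μ₀n₁N₂A₂.
A₂ = πr² = π(1.740×10^-2 m)² = 9.511×10^-4 m².
M = (4π×10⁻⁷)(3740)(156)(9.511×10^-4) = 6.974×10^-4 H.

M ≈ 0.697 mH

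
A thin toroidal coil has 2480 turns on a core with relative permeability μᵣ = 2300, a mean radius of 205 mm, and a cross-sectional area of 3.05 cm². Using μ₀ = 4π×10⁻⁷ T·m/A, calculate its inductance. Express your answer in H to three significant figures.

For a thin toroid, L = μ₀μᵣN²A/(2πR).
L = (4π×10⁻⁷)(2300)(2480)²(3.050×10^-4) / (2π×0.205 m) = 4.209 H.

L ≈ 4.21 H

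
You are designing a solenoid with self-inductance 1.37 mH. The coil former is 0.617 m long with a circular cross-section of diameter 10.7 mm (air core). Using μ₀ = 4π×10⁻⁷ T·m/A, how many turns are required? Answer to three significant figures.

A = π(d/2)² = π(5.350×10^-3 m)² = 8.992×10^-5 m².
From L = μ₀N²A/ℓ, N = √(Lℓ / (μ₀A)).
N = √[(1.370×10^-3)(0.617) / ((4π×10⁻⁷)×8.992×10^-5)] = √(7.481×10^6) ≈ 2735.1.

N ≈ 2740 turns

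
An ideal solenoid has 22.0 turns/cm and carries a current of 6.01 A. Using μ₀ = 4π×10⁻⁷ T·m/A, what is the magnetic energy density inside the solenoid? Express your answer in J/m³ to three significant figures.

u ≈ 110 J/m³

B = μ₀nI = (4π×10⁻⁷)(2.200×10^3)(6.01) = 1.662×10^-2 T.
u = B²/(2μ₀) = (1.662×10^-2)²/(2×4π×10⁻⁷) = 109.8 J/m³.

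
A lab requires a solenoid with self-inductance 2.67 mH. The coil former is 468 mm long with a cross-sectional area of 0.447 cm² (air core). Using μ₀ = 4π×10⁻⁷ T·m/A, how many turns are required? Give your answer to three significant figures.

A = 0.447 cm² = 4.470×10^-5 m².
From L = μ₀N²A/ℓ, N = √(Lℓ / (μ₀A)).
N = √[(2.670×10^-3)(0.468) / ((4π×10⁻⁷)×4.470×10^-5)] = √(2.2245×10^7) ≈ 4716.5.

N ≈ 4720 turns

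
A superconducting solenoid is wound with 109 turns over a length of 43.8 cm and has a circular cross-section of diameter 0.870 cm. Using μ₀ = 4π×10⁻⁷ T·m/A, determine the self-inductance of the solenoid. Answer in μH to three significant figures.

A = π(d/2)² = π(4.350×10^-3 m)² = 5.9447×10^-5 m².
For a long solenoid, L = μ₀N²A/ℓ.
L = (4π×10⁻⁷)(109)²(5.9447×10^-5)/(0.438 m) = 2.026×10^-6 H.

L ≈ 2.03 μH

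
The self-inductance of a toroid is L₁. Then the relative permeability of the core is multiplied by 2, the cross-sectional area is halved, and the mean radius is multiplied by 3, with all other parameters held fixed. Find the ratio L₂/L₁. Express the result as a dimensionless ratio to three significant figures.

For a toroid, L ∝ μᵣN²A/R.
L₂/L₁ = (2) × (0.5) × (3)^-1 = 0.333.

L₂/L₁ = 0.333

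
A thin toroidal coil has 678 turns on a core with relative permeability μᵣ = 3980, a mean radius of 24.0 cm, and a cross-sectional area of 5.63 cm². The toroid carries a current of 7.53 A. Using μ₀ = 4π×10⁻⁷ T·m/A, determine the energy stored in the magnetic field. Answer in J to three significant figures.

U ≈ 24.3 J

L = μ₀μᵣN²A/(2πR) = (4π×10⁻⁷)(3980)(678)²(5.630×10^-4)/(2π×0.24) = 0.8584 H.
U = ½LI² = ½(0.8584)(7.53)² = 24.33 J.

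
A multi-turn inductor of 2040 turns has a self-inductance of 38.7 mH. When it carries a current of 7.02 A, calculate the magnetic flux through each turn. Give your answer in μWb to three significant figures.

From L = NΦ_B/I, the flux per turn is Φ_B = LI/N.
Φ_B = (3.870×10^-2 H)(7.02 A)/2040 = 1.332×10^-4 Wb.

Φ_B ≈ 133 μWb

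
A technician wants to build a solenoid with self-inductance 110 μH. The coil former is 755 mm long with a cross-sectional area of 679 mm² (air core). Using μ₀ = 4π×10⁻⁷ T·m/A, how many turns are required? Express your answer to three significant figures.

A = 679 mm² = 6.790×10^-4 m².
From L = μ₀N²A/ℓ, N = √(Lℓ / (μ₀A)).
N = √[(1.100×10^-4)(0.755) / ((4π×10⁻⁷)×6.790×10^-4)] = √(9.733×10^4) ≈ 312.0.

N ≈ 312 turns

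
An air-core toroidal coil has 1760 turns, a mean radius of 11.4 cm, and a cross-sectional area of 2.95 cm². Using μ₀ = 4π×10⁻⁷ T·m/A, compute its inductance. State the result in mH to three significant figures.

L ≈ 1.60 mH

For a thin toroid, L = μ₀N²A/(2πR).
L = (4π×10⁻⁷)(1760)²(2.950×10^-4) / (2π×0.114 m) = 1.603×10^-3 H.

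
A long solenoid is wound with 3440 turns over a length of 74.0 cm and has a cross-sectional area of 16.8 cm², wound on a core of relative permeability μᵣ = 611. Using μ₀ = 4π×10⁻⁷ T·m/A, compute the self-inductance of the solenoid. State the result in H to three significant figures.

A = 16.8 cm² = 1.680×10^-3 m².
For a long solenoid, L = μ₀μᵣN²A/ℓ.
L = (4π×10⁻⁷)(611)(3440)²(1.680×10^-3)/(0.74 m) = 20.63 H.

L ≈ 20.6 H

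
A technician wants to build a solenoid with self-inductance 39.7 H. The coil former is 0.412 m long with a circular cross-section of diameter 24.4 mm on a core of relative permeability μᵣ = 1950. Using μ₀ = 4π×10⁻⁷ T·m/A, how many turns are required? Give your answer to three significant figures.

A = π(d/2)² = π(1.220×10^-2 m)² = 4.676×10^-4 m².
From L = μ₀μᵣN²A/ℓ, N = √(Lℓ / (μ₀μᵣA)).
N = √[(39.7)(0.412) / ((4π×10⁻⁷)(1950)×4.676×10^-4)] = √(1.427×10^7) ≈ 3778.2.

N ≈ 3780 turns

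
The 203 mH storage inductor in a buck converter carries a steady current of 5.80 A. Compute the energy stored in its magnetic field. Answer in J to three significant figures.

U ≈ 3.41 J

Stored magnetic energy: U = ½LI².
U = ½(0.203 H)(5.80 A)² = 3.414 J.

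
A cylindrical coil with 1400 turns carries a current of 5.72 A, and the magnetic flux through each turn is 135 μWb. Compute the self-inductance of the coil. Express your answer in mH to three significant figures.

L ≈ 33.0 mH

Self-inductance is defined by L = NΦ_B/I (flux linkage over current).
L = (1400)(1.350×10^-4 Wb)/(5.72 A) = 3.304×10^-2 H.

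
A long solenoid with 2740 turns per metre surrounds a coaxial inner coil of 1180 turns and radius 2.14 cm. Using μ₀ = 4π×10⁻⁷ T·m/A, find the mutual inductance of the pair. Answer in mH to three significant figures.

The outer solenoid produces a uniform field B₁ = μ₀n₁I₁ across the inner coil,
so the flux linkage is N₂Φ = N₂B₁A₂ = μ₀n₁N₂A₂·I₁, giving M = μ₀n₁N₂A₂.
A₂ = πr² = π(2.140×10^-2 m)² = 1.439×10^-3 m².
M = (4π×10⁻⁷)(2740)(1180)(1.439×10^-3) = 5.845×10^-3 H.

M ≈ 5.85 mH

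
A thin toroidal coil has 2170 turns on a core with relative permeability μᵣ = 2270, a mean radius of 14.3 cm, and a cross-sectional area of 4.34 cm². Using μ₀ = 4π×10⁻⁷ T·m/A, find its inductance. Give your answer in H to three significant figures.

For a thin toroid, L = μ₀μᵣN²A/(2πR).
L = (4π×10⁻⁷)(2270)(2170)²(4.340×10^-4) / (2π×0.143 m) = 6.488 H.

L ≈ 6.49 H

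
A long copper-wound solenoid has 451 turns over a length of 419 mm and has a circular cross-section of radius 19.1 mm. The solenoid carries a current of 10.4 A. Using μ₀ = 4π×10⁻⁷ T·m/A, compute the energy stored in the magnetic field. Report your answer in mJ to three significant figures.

U ≈ 37.8 mJ

A = πr² = π(1.910×10^-2 m)² = 1.146×10^-3 m².
L = μ₀N²A/ℓ = (4π×10⁻⁷)(451)²(1.146×10^-3)/(0.419) = 6.991×10^-4 H.
U = ½LI² = ½(6.991×10^-4)(10.4)² = 3.781×10^-2 J.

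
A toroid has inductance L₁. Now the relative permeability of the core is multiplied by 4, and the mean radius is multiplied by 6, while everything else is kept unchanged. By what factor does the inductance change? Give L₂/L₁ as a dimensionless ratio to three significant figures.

For a toroid, L ∝ μᵣN²A/R.
L₂/L₁ = (4) × (6)^-1 = 0.667.

L₂/L₁ = 0.667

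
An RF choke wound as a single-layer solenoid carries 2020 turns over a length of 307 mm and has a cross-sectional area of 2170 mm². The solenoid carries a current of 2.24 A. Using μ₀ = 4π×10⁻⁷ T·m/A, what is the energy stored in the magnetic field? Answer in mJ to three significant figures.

U ≈ 90.9 mJ

A = 2170 mm² = 2.170×10^-3 m².
L = μ₀N²A/ℓ = (4π×10⁻⁷)(2020)²(2.170×10^-3)/(0.307) = 3.624×10^-2 H.
U = ½LI² = ½(3.624×10^-2)(2.24)² = 9.093×10^-2 J.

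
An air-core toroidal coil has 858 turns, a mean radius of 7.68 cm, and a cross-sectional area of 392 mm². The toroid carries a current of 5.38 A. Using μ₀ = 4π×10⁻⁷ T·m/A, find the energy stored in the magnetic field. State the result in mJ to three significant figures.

U ≈ 10.9 mJ

L = μ₀N²A/(2πR) = (4π×10⁻⁷)(858)²(3.920×10^-4)/(2π×7.680×10^-2) = 7.515×10^-4 H.
U = ½LI² = ½(7.515×10^-4)(5.38)² = 1.088×10^-2 J.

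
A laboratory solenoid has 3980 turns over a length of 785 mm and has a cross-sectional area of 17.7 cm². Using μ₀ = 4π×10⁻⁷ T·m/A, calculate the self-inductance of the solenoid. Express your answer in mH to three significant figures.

A = 17.7 cm² = 1.770×10^-3 m².
For a long solenoid, L = μ₀N²A/ℓ.
L = (4π×10⁻⁷)(3980)²(1.770×10^-3)/(0.785 m) = 4.488×10^-2 H.

L ≈ 44.9 mH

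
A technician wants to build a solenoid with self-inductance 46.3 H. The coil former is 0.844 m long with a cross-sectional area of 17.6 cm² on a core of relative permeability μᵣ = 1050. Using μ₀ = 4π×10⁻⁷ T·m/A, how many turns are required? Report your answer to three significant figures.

A = 17.6 cm² = 1.760×10^-3 m².
From L = μ₀μᵣN²A/ℓ, N = √(Lℓ / (μ₀μᵣA)).
N = √[(46.3)(0.844) / ((4π×10⁻⁷)(1050)×1.760×10^-3)] = √(1.683×10^7) ≈ 4102.1.

N ≈ 4100 turns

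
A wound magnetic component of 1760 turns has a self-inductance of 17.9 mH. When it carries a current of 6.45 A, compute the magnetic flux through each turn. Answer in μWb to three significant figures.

From L = NΦ_B/I, the flux per turn is Φ_B = LI/N.
Φ_B = (1.790×10^-2 H)(6.45 A)/1760 = 6.560×10^-5 Wb.

Φ_B ≈ 65.6 μWb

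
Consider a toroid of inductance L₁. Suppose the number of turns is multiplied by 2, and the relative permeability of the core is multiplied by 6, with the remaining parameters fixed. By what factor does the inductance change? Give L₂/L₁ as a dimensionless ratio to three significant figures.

For a toroid, L ∝ μᵣN²A/R.
L₂/L₁ = (2)^2 × (6) = 24.0.

L₂/L₁ = 24.0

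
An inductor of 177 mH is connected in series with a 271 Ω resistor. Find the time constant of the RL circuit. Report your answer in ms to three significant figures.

τ ≈ 0.653 ms

τ = L/R = (0.177 H)/(271 Ω) = 6.531×10^-4 s.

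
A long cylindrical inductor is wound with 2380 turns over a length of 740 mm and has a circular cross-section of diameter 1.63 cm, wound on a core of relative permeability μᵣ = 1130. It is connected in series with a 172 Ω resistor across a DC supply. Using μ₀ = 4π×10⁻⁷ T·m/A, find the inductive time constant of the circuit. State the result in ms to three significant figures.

A = π(d/2)² = π(8.150×10^-3 m)² = 2.087×10^-4 m².
L = μ₀μᵣN²A/ℓ = (4π×10⁻⁷)(1130)(2380)²(2.087×10^-4)/(0.74) = 2.268 H.
τ = L/R = (2.268)/(172) = 1.319×10^-2 s.

τ ≈ 13.2 ms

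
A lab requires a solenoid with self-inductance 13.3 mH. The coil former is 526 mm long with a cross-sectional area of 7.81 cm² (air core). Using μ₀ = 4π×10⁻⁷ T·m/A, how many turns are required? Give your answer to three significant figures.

N ≈ 2670 turns

A = 7.81 cm² = 7.810×10^-4 m².
From L = μ₀N²A/ℓ, N = √(Lℓ / (μ₀A)).
N = √[(1.330×10^-2)(0.526) / ((4π×10⁻⁷)×7.810×10^-4)] = √(7.128×10^6) ≈ 2669.9.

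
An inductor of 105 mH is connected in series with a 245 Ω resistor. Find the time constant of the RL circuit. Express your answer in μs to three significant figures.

τ ≈ 429 μs

τ = L/R = (0.105 H)/(245 Ω) = 4.286×10^-4 s.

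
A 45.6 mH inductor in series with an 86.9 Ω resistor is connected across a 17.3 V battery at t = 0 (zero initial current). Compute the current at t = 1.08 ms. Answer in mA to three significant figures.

τ = L/R = 4.560×10^-2/86.9 = 5.247×10^-4 s; final current I_∞ = ε/R = 17.3/86.9 = 0.1991 A.
I(t) = I_∞(1 − e^(−t/τ)) with t/τ = 2.058.
I = (0.1991)(1 − e^(−2.058)) = 0.1737 A.

I ≈ 174 mA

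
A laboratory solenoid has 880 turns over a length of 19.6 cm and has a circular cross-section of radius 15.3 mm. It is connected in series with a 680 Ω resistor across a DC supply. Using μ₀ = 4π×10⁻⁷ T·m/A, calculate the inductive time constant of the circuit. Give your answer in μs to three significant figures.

τ ≈ 5.37 μs

A = πr² = π(1.530×10^-2 m)² = 7.354×10^-4 m².
L = μ₀N²A/ℓ = (4π×10⁻⁷)(880)²(7.354×10^-4)/(0.196) = 3.651×10^-3 H.
τ = L/R = (3.651×10^-3)/(680) = 5.370×10^-6 s.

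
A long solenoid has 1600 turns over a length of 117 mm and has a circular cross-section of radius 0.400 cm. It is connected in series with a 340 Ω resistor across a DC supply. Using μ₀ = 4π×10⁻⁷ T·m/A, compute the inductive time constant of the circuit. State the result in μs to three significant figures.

τ ≈ 4.06 μs

A = πr² = π(4.000×10^-3 m)² = 5.027×10^-5 m².
L = μ₀N²A/ℓ = (4π×10⁻⁷)(1600)²(5.027×10^-5)/(0.117) = 1.382×10^-3 H.
τ = L/R = (1.382×10^-3)/(340) = 4.0649×10^-6 s.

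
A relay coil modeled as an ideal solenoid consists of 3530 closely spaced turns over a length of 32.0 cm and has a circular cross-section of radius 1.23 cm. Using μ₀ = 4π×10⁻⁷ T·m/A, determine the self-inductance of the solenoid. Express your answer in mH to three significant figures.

L ≈ 23.3 mH

A = πr² = π(1.230×10^-2 m)² = 4.753×10^-4 m².
For a long solenoid, L = μ₀N²A/ℓ.
L = (4π×10⁻⁷)(3530)²(4.753×10^-4)/(0.32 m) = 2.326×10^-2 H.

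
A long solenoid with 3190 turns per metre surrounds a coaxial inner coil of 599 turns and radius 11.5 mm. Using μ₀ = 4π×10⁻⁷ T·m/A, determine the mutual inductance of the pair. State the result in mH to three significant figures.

The outer solenoid produces a uniform field B₁ = μ₀n₁I₁ across the inner coil,
so the flux linkage is N₂Φ = N₂B₁A₂ = μ₀n₁N₂A₂·I₁, giving M = μ₀n₁N₂A₂.
A₂ = πr² = π(1.150×10^-2 m)² = 4.1548×10^-4 m².
M = (4π×10⁻⁷)(3190)(599)(4.1548×10^-4) = 9.976×10^-4 H.

M ≈ 0.998 mH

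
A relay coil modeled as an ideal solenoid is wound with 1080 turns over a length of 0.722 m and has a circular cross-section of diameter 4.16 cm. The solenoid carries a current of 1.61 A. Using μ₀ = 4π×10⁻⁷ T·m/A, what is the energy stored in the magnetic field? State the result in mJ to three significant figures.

A = π(d/2)² = π(2.080×10^-2 m)² = 1.359×10^-3 m².
L = μ₀N²A/ℓ = (4π×10⁻⁷)(1080)²(1.359×10^-3)/(0.722) = 2.759×10^-3 H.
U = ½LI² = ½(2.759×10^-3)(1.61)² = 3.576×10^-3 J.

U ≈ 3.58 mJ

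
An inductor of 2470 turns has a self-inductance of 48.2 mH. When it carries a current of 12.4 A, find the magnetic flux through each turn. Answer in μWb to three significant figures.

Φ_B ≈ 242 μWb

From L = NΦ_B/I, the flux per turn is Φ_B = LI/N.
Φ_B = (4.820×10^-2 H)(12.4 A)/2470 = 2.420×10^-4 Wb.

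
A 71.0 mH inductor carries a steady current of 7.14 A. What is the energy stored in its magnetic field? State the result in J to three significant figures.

Stored magnetic energy: U = ½LI².
U = ½(7.100×10^-2 H)(7.14 A)² = 1.81 J.

U ≈ 1.81 J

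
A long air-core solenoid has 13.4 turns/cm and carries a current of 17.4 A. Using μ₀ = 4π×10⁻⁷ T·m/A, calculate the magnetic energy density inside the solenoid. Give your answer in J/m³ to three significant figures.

B = μ₀nI = (4π×10⁻⁷)(1.340×10^3)(17.4) = 2.930×10^-2 T.
u = B²/(2μ₀) = (2.930×10^-2)²/(2×4π×10⁻⁷) = 341.6 J/m³.

u ≈ 342 J/m³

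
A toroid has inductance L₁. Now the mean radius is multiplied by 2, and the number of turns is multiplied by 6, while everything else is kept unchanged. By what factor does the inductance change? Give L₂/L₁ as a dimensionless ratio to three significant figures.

L₂/L₁ = 18.0

For a toroid, L ∝ μᵣN²A/R.
L₂/L₁ = (2)^-1 × (6)^2 = 18.0.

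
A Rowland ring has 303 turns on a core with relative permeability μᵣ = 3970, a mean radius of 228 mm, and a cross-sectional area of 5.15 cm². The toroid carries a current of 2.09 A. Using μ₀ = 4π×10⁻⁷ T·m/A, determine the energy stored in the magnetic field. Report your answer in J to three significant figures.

L = μ₀μᵣN²A/(2πR) = (4π×10⁻⁷)(3970)(303)²(5.150×10^-4)/(2π×0.228) = 0.1647 H.
U = ½LI² = ½(0.1647)(2.09)² = 0.3596 J.

U ≈ 0.360 J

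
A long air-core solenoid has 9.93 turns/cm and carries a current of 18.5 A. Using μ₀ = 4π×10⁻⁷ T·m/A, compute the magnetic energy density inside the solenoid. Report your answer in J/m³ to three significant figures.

B = μ₀nI = (4π×10⁻⁷)(993)(18.5) = 2.309×10^-2 T.
u = B²/(2μ₀) = (2.309×10^-2)²/(2×4π×10⁻⁷) = 212 J/m³.

u ≈ 212 J/m³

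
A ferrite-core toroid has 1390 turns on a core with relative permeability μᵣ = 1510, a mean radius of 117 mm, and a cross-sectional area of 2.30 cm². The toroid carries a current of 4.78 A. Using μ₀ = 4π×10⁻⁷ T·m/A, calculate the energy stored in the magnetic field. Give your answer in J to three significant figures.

L = μ₀μᵣN²A/(2πR) = (4π×10⁻⁷)(1510)(1390)²(2.300×10^-4)/(2π×0.117) = 1.147 H.
U = ½LI² = ½(1.147)(4.78)² = 13.1 J.

U ≈ 13.1 J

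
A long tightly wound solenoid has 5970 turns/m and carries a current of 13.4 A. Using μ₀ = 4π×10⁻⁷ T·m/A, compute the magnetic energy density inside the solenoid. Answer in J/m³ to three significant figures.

u ≈ 4020 J/m³

B = μ₀nI = (4π×10⁻⁷)(5.970×10^3)(13.4) = 0.1005 T.
u = B²/(2μ₀) = (0.1005)²/(2×4π×10⁻⁷) = 4.021×10^3 J/m³.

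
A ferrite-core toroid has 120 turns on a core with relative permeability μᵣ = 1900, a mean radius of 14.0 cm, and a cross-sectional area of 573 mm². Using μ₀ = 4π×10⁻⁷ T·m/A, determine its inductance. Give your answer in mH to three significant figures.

For a thin toroid, L = μ₀μᵣN²A/(2πR).
L = (4π×10⁻⁷)(1900)(120)²(5.730×10^-4) / (2π×0.14 m) = 2.240×10^-2 H.

L ≈ 22.4 mH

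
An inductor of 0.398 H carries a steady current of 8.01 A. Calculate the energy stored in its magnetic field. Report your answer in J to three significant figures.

Stored magnetic energy: U = ½LI².
U = ½(0.398 H)(8.01 A)² = 12.77 J.

U ≈ 12.8 J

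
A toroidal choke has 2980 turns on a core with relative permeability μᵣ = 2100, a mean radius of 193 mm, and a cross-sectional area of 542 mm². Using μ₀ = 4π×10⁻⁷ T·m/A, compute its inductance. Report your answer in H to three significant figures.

For a thin toroid, L = μ₀μᵣN²A/(2πR).
L = (4π×10⁻⁷)(2100)(2980)²(5.420×10^-4) / (2π×0.193 m) = 10.47 H.

L ≈ 10.5 H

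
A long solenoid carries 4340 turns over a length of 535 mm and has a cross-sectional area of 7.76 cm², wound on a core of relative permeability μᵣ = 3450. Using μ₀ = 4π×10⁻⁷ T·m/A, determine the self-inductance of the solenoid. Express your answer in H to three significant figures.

A = 7.76 cm² = 7.760×10^-4 m².
For a long solenoid, L = μ₀μᵣN²A/ℓ.
L = (4π×10⁻⁷)(3450)(4340)²(7.760×10^-4)/(0.535 m) = 118.4 H.

L ≈ 118 H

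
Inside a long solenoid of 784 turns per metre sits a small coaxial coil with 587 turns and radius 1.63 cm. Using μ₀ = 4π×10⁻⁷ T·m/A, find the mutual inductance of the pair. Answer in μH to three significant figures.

The outer solenoid produces a uniform field B₁ = μ₀n₁I₁ across the inner coil,
so the flux linkage is N₂Φ = N₂B₁A₂ = μ₀n₁N₂A₂·I₁, giving M = μ₀n₁N₂A₂.
A₂ = πr² = π(1.630×10^-2 m)² = 8.347×10^-4 m².
M = (4π×10⁻⁷)(784)(587)(8.347×10^-4) = 4.827×10^-4 H.

M ≈ 483 μH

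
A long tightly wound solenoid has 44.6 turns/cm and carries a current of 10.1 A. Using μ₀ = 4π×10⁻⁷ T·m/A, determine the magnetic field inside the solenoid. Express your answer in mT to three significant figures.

B ≈ 56.6 mT

Inside a long solenoid, B = μ₀nI.
B = (4π×10⁻⁷)(4.460×10^3 m⁻¹)(10.1 A) = 5.661×10^-2 T.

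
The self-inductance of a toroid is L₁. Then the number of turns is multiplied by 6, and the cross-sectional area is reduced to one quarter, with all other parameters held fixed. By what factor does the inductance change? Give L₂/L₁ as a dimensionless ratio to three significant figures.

For a toroid, L ∝ μᵣN²A/R.
L₂/L₁ = (6)^2 × (0.25) = 9.00.

L₂/L₁ = 9.00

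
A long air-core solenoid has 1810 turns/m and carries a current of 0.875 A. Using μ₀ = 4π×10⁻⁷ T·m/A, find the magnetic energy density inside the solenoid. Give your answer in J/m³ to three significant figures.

B = μ₀nI = (4π×10⁻⁷)(1.810×10^3)(0.875) = 1.990×10^-3 T.
u = B²/(2μ₀) = (1.990×10^-3)²/(2×4π×10⁻⁷) = 1.576 J/m³.

u ≈ 1.58 J/m³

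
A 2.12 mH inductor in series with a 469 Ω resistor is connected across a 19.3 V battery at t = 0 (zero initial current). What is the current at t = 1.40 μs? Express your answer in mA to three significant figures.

τ = L/R = 2.120×10^-3/469 = 4.520×10^-6 s; final current I_∞ = ε/R = 19.3/469 = 4.115×10^-2 A.
I(t) = I_∞(1 − e^(−t/τ)) with t/τ = 0.310.
I = (4.115×10^-2)(1 − e^(−0.310)) = 1.096×10^-2 A.

I ≈ 11.0 mA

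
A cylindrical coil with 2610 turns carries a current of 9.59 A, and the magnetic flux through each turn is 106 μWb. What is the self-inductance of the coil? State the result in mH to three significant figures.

L ≈ 28.8 mH

Self-inductance is defined by L = NΦ_B/I (flux linkage over current).
L = (2610)(1.060×10^-4 Wb)/(9.59 A) = 2.8849×10^-2 H.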